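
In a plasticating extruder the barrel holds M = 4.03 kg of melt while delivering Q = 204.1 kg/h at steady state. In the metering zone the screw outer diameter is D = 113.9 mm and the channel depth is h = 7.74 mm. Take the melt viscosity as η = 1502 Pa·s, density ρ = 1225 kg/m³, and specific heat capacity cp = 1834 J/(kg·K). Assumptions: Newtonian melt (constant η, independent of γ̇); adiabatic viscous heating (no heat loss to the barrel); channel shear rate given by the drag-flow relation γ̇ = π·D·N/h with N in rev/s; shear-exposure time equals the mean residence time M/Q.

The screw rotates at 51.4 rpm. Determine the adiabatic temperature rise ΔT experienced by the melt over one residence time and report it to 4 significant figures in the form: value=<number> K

Q_s = Q / 3600 = 204.1 / 3600 = 0.0566944 kg/s
t_res = M / Q_s = 4.03 / 0.0566944 = 71.0828 s
Geometry in metres: D = 113.9 mm → 0.1139 m, h = 7.74 mm → 0.00774 m; screw speed N = 51.4 rpm = 0.856667 rev/s
γ̇ = π·D·N / h = π · 0.1139 · 0.856667 / 0.00774 = 39.6045 s⁻¹
ΔT = η·γ̇²·t_res / (ρ·cp) = 1502 · (39.6045)² · 71.0828 / (1225 · 1834) = 74.5398 K

value=74.54 K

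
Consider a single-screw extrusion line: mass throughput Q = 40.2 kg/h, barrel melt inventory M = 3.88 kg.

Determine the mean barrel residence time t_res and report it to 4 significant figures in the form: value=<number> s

value=347.5 s

Q_s = Q / 3600 = 40.2 / 3600 = 0.0111667 kg/s
Mean residence time: t_res = M/Q_s = 3.88 kg / 0.0111667 kg/s = 347.463 s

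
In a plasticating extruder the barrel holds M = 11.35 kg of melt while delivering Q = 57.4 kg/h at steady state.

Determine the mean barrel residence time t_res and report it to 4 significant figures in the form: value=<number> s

Throughput in SI: Q_s = 57.4 kg/h ÷ 3600 s/h = 0.0159444 kg/s
t_res = M / Q_s = 11.35 ÷ 0.0159444 = 711.847 s

value=711.8 s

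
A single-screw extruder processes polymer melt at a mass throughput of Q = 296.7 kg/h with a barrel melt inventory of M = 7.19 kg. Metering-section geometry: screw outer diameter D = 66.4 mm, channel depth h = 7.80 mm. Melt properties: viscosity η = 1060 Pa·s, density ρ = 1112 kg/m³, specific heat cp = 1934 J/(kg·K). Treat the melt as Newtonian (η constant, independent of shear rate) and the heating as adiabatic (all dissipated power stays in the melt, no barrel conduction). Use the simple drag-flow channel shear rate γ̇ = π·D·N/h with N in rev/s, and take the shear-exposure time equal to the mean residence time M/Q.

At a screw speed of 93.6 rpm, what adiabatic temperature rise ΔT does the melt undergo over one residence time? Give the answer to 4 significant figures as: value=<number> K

value=74.84 K

Throughput in SI: Q_s = 296.7 kg/h ÷ 3600 s/h = 0.0824167 kg/s
t_res = M / Q_s = 7.19 / 0.0824167 = 87.2396 s
Geometry in metres: D = 66.4 mm → 0.0664 m, h = 7.80 mm → 0.0078 m; screw speed N = 93.6 rpm = 1.56 rev/s
Shear rate: γ̇ = πDN/h = π·0.0664·1.56/0.0078 = 41.7204 s⁻¹
ΔT = η·γ̇²·t_res/(ρ·cp) = [1060 × 41.7204² × 87.2396] / [1112 × 1934] = 74.8435 K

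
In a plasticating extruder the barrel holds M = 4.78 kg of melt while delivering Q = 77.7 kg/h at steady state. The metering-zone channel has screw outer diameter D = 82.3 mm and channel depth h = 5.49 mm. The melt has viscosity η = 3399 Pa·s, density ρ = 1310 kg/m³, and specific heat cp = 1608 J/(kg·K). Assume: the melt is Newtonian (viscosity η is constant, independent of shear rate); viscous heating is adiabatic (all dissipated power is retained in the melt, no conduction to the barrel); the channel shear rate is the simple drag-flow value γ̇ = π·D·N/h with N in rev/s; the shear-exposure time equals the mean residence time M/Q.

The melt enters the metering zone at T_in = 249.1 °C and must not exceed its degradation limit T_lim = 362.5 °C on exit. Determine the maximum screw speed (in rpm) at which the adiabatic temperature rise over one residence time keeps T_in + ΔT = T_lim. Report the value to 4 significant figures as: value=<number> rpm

Q_s = Q / 3600 = 77.7 / 3600 = 0.0215833 kg/s
Mean residence time: t_res = M/Q_s = 4.78 kg / 0.0215833 kg/s = 221.467 s
D = 82.3 mm = 0.0823 m;  h = 5.49 mm = 0.00549 m
ΔT_a = T_lim − T_in = 362.5 °C − 249.1 °C = 113.4 K
γ̇_max² = ΔT_a·ρ·cp/(η·t_res) = 113.4·1310·1608/(3399·221.467) = 317.329 s⁻²
γ̇_max = √317.329 = 17.8137 s⁻¹
N_max = γ̇_max h / (πD) = 17.8137·0.00549/(π·0.0823) = 0.378249 rev/s → ×60 = 22.6949 rpm

value=22.69 rpm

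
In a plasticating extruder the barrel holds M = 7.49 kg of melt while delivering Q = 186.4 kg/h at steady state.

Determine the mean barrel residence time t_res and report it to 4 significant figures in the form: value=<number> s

Throughput in SI: Q_s = 186.4 kg/h ÷ 3600 s/h = 0.0517778 kg/s
t_res = M / Q_s = 7.49 / 0.0517778 = 144.657 s

value=144.7 s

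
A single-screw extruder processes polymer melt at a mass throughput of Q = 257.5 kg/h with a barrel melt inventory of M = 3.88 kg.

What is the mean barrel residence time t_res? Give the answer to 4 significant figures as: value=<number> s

value=54.24 s

Convert throughput: Q = 257.5 kg/h = 257.5/3600 = 0.0715278 kg/s
t_res = M / Q_s = 3.88 ÷ 0.0715278 = 54.2447 s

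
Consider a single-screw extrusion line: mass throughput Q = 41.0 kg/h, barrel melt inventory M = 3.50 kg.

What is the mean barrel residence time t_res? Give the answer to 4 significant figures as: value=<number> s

Throughput in SI: Q_s = 41.0 kg/h ÷ 3600 s/h = 0.0113889 kg/s
t_res = M / Q_s = 3.50 / 0.0113889 = 307.317 s

value=307.3 s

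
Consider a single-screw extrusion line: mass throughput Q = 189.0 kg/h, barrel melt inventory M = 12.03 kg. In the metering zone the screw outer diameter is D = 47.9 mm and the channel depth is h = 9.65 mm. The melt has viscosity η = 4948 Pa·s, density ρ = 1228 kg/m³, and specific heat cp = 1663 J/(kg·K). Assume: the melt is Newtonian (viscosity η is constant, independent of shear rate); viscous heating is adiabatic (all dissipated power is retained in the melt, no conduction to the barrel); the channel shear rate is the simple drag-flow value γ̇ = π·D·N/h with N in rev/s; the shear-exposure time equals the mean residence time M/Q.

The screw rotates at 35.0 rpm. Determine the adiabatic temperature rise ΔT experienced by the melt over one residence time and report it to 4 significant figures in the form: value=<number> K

Throughput in SI: Q_s = 189.0 kg/h ÷ 3600 s/h = 0.0525 kg/s
Mean residence time: t_res = M/Q_s = 12.03 kg / 0.0525 kg/s = 229.143 s
D = 47.9 mm = 0.0479 m;  h = 9.65 mm = 0.00965 m;  N = 35.0 rpm / 60 = 0.583333 rev/s
Shear rate: γ̇ = πDN/h = π·0.0479·0.583333/0.00965 = 9.09651 s⁻¹
ΔT = η·γ̇²·t_res/(ρ·cp) = [4948 × 9.09651² × 229.143] / [1228 × 1663] = 45.9404 K

value=45.94 K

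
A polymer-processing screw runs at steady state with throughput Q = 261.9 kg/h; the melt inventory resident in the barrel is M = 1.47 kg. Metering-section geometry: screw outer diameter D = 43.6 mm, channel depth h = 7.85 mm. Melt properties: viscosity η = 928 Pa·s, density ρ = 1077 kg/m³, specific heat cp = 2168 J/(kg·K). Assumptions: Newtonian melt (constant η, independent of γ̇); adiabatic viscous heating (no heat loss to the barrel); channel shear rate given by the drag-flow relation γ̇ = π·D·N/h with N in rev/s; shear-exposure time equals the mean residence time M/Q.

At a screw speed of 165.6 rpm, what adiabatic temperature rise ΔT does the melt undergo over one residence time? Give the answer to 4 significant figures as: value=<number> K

Convert throughput: Q = 261.9 kg/h = 261.9/3600 = 0.07275 kg/s
t_res = M / Q_s = 1.47 ÷ 0.07275 = 20.2062 s
Geometry in metres: D = 43.6 mm → 0.0436 m, h = 7.85 mm → 0.00785 m; screw speed N = 165.6 rpm = 2.76 rev/s
Shear rate: γ̇ = πDN/h = π·0.0436·2.76/0.00785 = 48.1588 s⁻¹
ΔT = η·γ̇²·t_res / (ρ·cp) = 928 · (48.1588)² · 20.2062 / (1077 · 2168) = 18.6255 K

value=18.63 K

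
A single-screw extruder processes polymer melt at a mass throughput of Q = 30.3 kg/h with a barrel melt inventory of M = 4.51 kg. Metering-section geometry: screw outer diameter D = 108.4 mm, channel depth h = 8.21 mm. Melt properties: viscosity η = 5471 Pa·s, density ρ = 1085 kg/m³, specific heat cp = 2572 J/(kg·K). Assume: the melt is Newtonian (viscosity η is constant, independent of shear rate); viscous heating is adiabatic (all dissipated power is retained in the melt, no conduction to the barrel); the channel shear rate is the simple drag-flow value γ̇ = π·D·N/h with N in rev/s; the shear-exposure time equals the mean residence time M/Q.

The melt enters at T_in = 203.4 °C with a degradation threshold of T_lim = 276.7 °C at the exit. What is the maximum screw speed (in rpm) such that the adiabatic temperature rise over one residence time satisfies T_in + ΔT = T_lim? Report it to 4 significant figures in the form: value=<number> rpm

Q_s = Q / 3600 = 30.3 / 3600 = 0.00841667 kg/s
t_res = M / Q_s = 4.51 / 0.00841667 = 535.842 s
D = 108.4 mm = 0.1084 m;  h = 8.21 mm = 0.00821 m
ΔT_a = T_lim − T_in = 276.7 °C − 203.4 °C = 73.3 K
γ̇_max² = ΔT_a·ρ·cp/(η·t_res) = 73.3·1085·2572/(5471·535.842) = 69.7753 s⁻²
γ̇_max = √69.7753 = 8.35316 s⁻¹
N_max = γ̇_max·h / (π·D) = 8.35316 · 0.00821 / (π · 0.1084) = 0.201379 rev/s = 12.0828 rpm

value=12.08 rpm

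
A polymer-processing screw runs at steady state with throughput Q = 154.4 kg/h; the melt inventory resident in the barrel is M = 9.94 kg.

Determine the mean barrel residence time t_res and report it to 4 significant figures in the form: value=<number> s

Convert throughput: Q = 154.4 kg/h = 154.4/3600 = 0.0428889 kg/s
t_res = M / Q_s = 9.94 ÷ 0.0428889 = 231.762 s

value=231.8 s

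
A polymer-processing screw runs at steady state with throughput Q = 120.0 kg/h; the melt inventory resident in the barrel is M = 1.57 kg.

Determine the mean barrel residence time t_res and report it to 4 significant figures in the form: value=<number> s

Throughput in SI: Q_s = 120.0 kg/h ÷ 3600 s/h = 0.0333333 kg/s
t_res = M / Q_s = 1.57 ÷ 0.0333333 = 47.1 s

value=47.10 s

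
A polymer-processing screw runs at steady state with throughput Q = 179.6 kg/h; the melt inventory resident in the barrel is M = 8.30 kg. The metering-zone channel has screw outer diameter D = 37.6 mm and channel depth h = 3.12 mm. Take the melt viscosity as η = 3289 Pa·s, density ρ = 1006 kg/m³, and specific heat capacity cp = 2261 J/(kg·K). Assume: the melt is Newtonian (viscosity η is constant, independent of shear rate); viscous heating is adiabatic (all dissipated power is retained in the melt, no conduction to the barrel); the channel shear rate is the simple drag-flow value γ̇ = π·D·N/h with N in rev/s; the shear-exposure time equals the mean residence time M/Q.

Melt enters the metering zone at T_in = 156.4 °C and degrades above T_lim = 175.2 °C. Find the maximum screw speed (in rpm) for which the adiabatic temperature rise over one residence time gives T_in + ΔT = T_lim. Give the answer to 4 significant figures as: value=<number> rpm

Convert throughput: Q = 179.6 kg/h = 179.6/3600 = 0.0498889 kg/s
t_res = M / Q_s = 8.30 / 0.0498889 = 166.37 s
D = 37.6 mm = 0.0376 m;  h = 3.12 mm = 0.00312 m
ΔT_a = T_lim − T_in = 175.2 − 156.4 = 18.8 K
γ̇_max² = ΔT_a·ρ·cp/(η·t_res) = 18.8·1006·2261/(3289·166.37) = 78.1481 s⁻²
Take the square root: γ̇_max = √(78.1481) = 8.84014 s⁻¹
N_max = γ̇_max h / (πD) = 8.84014·0.00312/(π·0.0376) = 0.233494 rev/s → ×60 = 14.0096 rpm

value=14.01 rpm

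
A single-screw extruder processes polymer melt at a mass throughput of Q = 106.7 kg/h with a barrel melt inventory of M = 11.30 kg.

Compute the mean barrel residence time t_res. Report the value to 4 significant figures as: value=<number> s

Q_s = Q / 3600 = 106.7 / 3600 = 0.0296389 kg/s
t_res = M / Q_s = 11.30 ÷ 0.0296389 = 381.256 s

value=381.3 s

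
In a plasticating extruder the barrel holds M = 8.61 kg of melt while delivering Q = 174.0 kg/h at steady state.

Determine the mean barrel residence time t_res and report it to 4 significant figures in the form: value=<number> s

Throughput in SI: Q_s = 174.0 kg/h ÷ 3600 s/h = 0.0483333 kg/s
t_res = M / Q_s = 8.61 ÷ 0.0483333 = 178.138 s

value=178.1 s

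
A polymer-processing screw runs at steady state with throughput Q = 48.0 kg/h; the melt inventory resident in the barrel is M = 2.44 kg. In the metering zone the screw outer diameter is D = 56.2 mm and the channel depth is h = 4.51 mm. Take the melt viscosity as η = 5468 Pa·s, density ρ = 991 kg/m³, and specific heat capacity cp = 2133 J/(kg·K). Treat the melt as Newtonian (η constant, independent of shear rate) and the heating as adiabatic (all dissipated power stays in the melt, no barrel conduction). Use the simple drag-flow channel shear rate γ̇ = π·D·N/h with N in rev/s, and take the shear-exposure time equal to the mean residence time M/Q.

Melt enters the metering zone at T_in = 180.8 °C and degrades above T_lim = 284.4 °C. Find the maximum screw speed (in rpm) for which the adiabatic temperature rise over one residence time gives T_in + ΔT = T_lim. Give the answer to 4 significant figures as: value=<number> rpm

value=22.67 rpm

Q_s = Q / 3600 = 48.0 / 3600 = 0.0133333 kg/s
t_res = M / Q_s = 2.44 / 0.0133333 = 183 s
Geometry in SI: D = 56.2 mm → 0.0562 m, h = 4.51 mm → 0.00451 m
Allowable rise: ΔT_a = T_lim − T_in = 284.4 − 180.8 = 103.6 K
γ̇_max² = ΔT_a·ρ·cp / (η·t_res) = [103.6 × 991 × 2133] / [5468 × 183] = 218.849 s⁻²
Take the square root: γ̇_max = √(218.849) = 14.7935 s⁻¹
Solve γ̇ = πDN/h for N: N_max = γ̇_max·h/(π·D) = 14.7935 × 0.00451 / (π × 0.0562) = 0.377888 rev/s = 22.6733 rpm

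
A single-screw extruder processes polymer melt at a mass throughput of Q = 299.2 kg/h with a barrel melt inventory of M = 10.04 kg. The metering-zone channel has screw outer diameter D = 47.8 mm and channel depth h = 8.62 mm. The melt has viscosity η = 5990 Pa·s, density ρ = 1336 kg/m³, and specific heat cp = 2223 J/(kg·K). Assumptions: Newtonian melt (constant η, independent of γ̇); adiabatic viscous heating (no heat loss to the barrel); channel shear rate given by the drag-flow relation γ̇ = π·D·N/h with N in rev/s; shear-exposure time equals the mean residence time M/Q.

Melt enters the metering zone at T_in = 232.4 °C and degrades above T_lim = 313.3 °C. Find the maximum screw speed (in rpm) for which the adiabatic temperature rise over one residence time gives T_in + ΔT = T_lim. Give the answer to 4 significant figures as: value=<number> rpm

value=62.76 rpm

Q_s = Q / 3600 = 299.2 / 3600 = 0.0831111 kg/s
t_res = M / Q_s = 10.04 / 0.0831111 = 120.802 s
D = 47.8 mm = 0.0478 m;  h = 8.62 mm = 0.00862 m
Allowable rise: ΔT_a = T_lim − T_in = 313.3 − 232.4 = 80.9 K
γ̇_max² = ΔT_a·ρ·cp / (η·t_res) = [80.9 × 1336 × 2223] / [5990 × 120.802] = 332.042 s⁻²
γ̇_max = √332.042 = 18.222 s⁻¹
N_max = γ̇_max h / (πD) = 18.222·0.00862/(π·0.0478) = 1.04599 rev/s → ×60 = 62.7592 rpm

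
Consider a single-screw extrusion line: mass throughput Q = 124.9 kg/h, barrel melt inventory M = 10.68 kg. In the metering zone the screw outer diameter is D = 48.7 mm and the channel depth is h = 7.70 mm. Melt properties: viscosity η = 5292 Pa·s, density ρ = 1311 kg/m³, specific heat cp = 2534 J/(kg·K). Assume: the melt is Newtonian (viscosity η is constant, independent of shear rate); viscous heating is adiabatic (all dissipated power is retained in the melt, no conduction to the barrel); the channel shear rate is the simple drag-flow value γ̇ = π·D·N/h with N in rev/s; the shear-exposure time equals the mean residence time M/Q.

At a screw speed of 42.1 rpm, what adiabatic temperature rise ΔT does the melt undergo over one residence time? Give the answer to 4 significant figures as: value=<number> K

Throughput in SI: Q_s = 124.9 kg/h ÷ 3600 s/h = 0.0346944 kg/s
t_res = M / Q_s = 10.68 ÷ 0.0346944 = 307.83 s
Convert to SI: D = 0.0487 m, h = 0.0077 m, N = 42.1/60 = 0.701667 rev/s
γ̇ = π D N / h = (π)(0.0487)(0.701667) / 0.0077 = 13.9418 s⁻¹
ΔT = η·γ̇²·t_res / (ρ·cp) = 5292 · (13.9418)² · 307.83 / (1311 · 2534) = 95.3147 K

value=95.31 K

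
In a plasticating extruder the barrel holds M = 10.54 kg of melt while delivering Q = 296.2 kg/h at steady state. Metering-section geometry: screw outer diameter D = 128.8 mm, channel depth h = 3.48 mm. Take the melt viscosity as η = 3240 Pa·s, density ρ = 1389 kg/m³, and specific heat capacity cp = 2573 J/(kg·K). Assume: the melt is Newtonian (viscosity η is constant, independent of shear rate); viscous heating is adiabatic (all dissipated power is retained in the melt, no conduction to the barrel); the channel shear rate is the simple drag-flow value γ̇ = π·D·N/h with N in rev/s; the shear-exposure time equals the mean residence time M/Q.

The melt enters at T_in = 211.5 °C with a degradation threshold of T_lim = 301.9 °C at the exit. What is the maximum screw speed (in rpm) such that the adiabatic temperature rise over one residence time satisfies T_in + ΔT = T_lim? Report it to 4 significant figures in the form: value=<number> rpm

Throughput in SI: Q_s = 296.2 kg/h ÷ 3600 s/h = 0.0822778 kg/s
Mean residence time: t_res = M/Q_s = 10.54 kg / 0.0822778 kg/s = 128.103 s
Convert to metres: D = 0.1288 m, h = 0.00348 m
ΔT_a = T_lim − T_in = 301.9 − 211.5 = 90.4 K
Invert ΔT = ηγ̇²t_res/(ρcp) for γ̇: γ̇_max² = ΔT_a ρ cp / (η t_res) = 90.4·1389·2573 / (3240·128.103) = 778.408 s⁻²
γ̇_max = √778.408 = 27.9 s⁻¹
N_max = γ̇_max·h / (π·D) = 27.9 · 0.00348 / (π · 0.1288) = 0.239948 rev/s = 14.3969 rpm

value=14.40 rpm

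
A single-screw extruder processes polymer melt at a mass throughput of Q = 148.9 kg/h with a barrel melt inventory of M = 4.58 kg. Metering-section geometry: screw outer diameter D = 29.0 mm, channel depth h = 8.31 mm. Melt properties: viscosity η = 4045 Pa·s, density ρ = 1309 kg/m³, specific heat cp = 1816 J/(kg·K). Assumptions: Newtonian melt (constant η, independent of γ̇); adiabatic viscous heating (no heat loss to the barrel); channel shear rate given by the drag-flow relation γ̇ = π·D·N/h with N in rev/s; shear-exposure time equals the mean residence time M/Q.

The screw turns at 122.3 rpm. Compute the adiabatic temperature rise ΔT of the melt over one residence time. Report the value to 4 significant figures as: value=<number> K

Q_s = Q / 3600 = 148.9 / 3600 = 0.0413611 kg/s
t_res = M / Q_s = 4.58 ÷ 0.0413611 = 110.732 s
Geometry in metres: D = 29.0 mm → 0.029 m, h = 8.31 mm → 0.00831 m; screw speed N = 122.3 rpm = 2.03833 rev/s
γ̇ = π D N / h = (π)(0.029)(2.03833) / 0.00831 = 22.3471 s⁻¹
Adiabatic rise: ΔT = η γ̇² t_res / (ρ cp) = 4045·(22.3471)²·110.732 / (1309·1816) = 94.098 K

value=94.10 K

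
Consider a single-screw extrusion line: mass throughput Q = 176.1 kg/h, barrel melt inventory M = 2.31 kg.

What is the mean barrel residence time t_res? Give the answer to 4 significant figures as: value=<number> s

value=47.22 s

Throughput in SI: Q_s = 176.1 kg/h ÷ 3600 s/h = 0.0489167 kg/s
t_res = M / Q_s = 2.31 / 0.0489167 = 47.2232 s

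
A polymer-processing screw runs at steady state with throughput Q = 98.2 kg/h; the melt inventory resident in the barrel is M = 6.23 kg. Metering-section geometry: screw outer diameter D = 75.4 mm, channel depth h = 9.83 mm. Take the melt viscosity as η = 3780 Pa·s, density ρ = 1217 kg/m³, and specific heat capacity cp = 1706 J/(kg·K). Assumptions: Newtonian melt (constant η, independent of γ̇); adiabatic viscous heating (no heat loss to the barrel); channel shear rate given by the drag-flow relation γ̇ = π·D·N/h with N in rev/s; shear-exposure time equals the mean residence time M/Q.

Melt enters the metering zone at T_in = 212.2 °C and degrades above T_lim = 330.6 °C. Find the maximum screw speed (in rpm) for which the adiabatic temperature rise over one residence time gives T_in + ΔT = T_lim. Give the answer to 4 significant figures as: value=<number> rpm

Convert throughput: Q = 98.2 kg/h = 98.2/3600 = 0.0272778 kg/s
t_res = M / Q_s = 6.23 / 0.0272778 = 228.391 s
D = 75.4 mm = 0.0754 m;  h = 9.83 mm = 0.00983 m
ΔT_a = T_lim − T_in = 330.6 °C − 212.2 °C = 118.4 K
Invert ΔT = ηγ̇²t_res/(ρcp) for γ̇: γ̇_max² = ΔT_a ρ cp / (η t_res) = 118.4·1217·1706 / (3780·228.391) = 284.741 s⁻²
γ̇_max = sqrt(284.741) = 16.8743 s⁻¹
Solve γ̇ = πDN/h for N: N_max = γ̇_max·h/(π·D) = 16.8743 × 0.00983 / (π × 0.0754) = 0.700257 rev/s = 42.0154 rpm

value=42.02 rpm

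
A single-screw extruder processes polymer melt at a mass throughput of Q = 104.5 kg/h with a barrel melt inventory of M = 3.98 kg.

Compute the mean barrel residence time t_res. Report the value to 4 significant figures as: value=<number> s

Q_s = Q / 3600 = 104.5 / 3600 = 0.0290278 kg/s
Mean residence time: t_res = M/Q_s = 3.98 kg / 0.0290278 kg/s = 137.11 s

value=137.1 s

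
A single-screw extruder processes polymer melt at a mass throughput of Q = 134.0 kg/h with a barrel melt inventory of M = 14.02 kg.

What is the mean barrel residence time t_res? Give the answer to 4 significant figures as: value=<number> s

value=376.7 s

Q_s = Q / 3600 = 134.0 / 3600 = 0.0372222 kg/s
Mean residence time: t_res = M/Q_s = 14.02 kg / 0.0372222 kg/s = 376.657 s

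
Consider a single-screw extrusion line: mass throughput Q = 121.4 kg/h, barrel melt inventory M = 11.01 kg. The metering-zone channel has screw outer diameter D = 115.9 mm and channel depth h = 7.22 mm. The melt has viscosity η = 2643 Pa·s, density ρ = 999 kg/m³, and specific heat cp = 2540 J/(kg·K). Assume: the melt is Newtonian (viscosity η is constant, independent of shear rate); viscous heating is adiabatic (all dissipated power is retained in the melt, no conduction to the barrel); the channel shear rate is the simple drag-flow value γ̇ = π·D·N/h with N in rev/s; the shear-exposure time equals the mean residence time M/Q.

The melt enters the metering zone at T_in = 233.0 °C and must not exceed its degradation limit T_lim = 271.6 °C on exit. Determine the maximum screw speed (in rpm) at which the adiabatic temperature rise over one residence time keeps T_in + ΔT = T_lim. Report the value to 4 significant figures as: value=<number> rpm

Convert throughput: Q = 121.4 kg/h = 121.4/3600 = 0.0337222 kg/s
Mean residence time: t_res = M/Q_s = 11.01 kg / 0.0337222 kg/s = 326.491 s
D = 115.9 mm = 0.1159 m;  h = 7.22 mm = 0.00722 m
Allowable rise: ΔT_a = T_lim − T_in = 271.6 − 233.0 = 38.6 K
γ̇_max² = ΔT_a·ρ·cp / (η·t_res) = [38.6 × 999 × 2540] / [2643 × 326.491] = 113.506 s⁻²
Take the square root: γ̇_max = √(113.506) = 10.6539 s⁻¹
N_max = γ̇_max·h / (π·D) = 10.6539 · 0.00722 / (π · 0.1159) = 0.211258 rev/s = 12.6755 rpm

value=12.68 rpm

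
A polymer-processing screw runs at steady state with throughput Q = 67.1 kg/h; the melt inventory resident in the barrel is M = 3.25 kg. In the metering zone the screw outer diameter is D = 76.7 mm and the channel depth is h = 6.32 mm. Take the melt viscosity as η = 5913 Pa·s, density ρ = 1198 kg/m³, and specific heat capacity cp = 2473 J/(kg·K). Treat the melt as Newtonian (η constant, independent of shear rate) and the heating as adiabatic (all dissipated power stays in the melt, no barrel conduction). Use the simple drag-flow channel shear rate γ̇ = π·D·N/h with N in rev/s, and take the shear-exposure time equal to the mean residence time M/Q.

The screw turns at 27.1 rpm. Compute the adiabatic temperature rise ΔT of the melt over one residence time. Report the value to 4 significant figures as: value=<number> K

Throughput in SI: Q_s = 67.1 kg/h ÷ 3600 s/h = 0.0186389 kg/s
t_res = M / Q_s = 3.25 ÷ 0.0186389 = 174.367 s
D = 76.7 mm = 0.0767 m;  h = 6.32 mm = 0.00632 m;  N = 27.1 rpm / 60 = 0.451667 rev/s
Shear rate: γ̇ = πDN/h = π·0.0767·0.451667/0.00632 = 17.2205 s⁻¹
ΔT = η·γ̇²·t_res / (ρ·cp) = 5913 · (17.2205)² · 174.367 / (1198 · 2473) = 103.201 K

value=103.2 K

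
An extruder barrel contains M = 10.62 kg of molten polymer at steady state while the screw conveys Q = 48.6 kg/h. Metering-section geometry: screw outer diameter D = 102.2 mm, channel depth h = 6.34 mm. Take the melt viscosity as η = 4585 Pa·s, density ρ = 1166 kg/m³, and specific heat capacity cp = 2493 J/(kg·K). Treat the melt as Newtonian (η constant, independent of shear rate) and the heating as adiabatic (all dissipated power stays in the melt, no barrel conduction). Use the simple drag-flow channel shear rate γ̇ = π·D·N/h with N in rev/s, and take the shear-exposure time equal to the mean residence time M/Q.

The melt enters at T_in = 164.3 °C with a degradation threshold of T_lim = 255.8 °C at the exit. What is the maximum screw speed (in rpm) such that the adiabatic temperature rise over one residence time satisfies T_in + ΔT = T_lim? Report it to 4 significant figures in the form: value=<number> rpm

value=10.17 rpm

Convert throughput: Q = 48.6 kg/h = 48.6/3600 = 0.0135 kg/s
t_res = M / Q_s = 10.62 ÷ 0.0135 = 786.667 s
D = 102.2 mm = 0.1022 m;  h = 6.34 mm = 0.00634 m
ΔT_a = T_lim − T_in = 255.8 − 164.3 = 91.5 K
Invert ΔT = ηγ̇²t_res/(ρcp) for γ̇: γ̇_max² = ΔT_a ρ cp / (η t_res) = 91.5·1166·2493 / (4585·786.667) = 73.7415 s⁻²
γ̇_max = sqrt(73.7415) = 8.58729 s⁻¹
Solve γ̇ = πDN/h for N: N_max = γ̇_max·h/(π·D) = 8.58729 × 0.00634 / (π × 0.1022) = 0.169568 rev/s = 10.1741 rpm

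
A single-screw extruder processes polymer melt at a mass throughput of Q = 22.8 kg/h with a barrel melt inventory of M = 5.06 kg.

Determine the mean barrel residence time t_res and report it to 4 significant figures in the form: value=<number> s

Q_s = Q / 3600 = 22.8 / 3600 = 0.00633333 kg/s
t_res = M / Q_s = 5.06 / 0.00633333 = 798.947 s

value=798.9 s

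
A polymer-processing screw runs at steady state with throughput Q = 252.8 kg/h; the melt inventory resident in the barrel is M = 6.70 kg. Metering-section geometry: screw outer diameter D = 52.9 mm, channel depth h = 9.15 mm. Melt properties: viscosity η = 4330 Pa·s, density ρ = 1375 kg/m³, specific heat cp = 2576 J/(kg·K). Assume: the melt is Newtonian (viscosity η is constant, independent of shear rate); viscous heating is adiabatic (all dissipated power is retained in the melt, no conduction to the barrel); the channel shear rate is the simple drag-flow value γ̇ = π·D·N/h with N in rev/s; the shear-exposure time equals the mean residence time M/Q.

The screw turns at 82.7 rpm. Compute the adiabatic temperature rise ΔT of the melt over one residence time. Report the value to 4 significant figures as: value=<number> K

value=73.10 K

Convert throughput: Q = 252.8 kg/h = 252.8/3600 = 0.0702222 kg/s
t_res = M / Q_s = 6.70 / 0.0702222 = 95.4114 s
D = 52.9 mm = 0.0529 m;  h = 9.15 mm = 0.00915 m;  N = 82.7 rpm / 60 = 1.37833 rev/s
γ̇ = π D N / h = (π)(0.0529)(1.37833) / 0.00915 = 25.0345 s⁻¹
Adiabatic rise: ΔT = η γ̇² t_res / (ρ cp) = 4330·(25.0345)²·95.4114 / (1375·2576) = 73.0999 K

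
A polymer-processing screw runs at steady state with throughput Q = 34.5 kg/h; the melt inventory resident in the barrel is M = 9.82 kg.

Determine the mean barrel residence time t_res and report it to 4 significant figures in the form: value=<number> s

Q_s = Q / 3600 = 34.5 / 3600 = 0.00958333 kg/s
t_res = M / Q_s = 9.82 ÷ 0.00958333 = 1024.7 s

value=1025. s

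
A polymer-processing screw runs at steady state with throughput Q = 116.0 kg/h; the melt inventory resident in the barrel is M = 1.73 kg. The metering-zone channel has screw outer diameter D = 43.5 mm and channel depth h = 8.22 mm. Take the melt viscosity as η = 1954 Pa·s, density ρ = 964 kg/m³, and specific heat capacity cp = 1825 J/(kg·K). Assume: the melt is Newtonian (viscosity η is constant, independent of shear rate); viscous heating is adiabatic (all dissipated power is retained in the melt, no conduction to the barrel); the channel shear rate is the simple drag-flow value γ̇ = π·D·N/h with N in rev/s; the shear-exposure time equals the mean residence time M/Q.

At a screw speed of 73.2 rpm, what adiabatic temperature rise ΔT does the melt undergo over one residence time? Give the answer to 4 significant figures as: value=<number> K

Convert throughput: Q = 116.0 kg/h = 116.0/3600 = 0.0322222 kg/s
t_res = M / Q_s = 1.73 / 0.0322222 = 53.6897 s
D = 43.5 mm = 0.0435 m;  h = 8.22 mm = 0.00822 m;  N = 73.2 rpm / 60 = 1.22 rev/s
γ̇ = π·D·N / h = π · 0.0435 · 1.22 / 0.00822 = 20.2828 s⁻¹
Adiabatic rise: ΔT = η γ̇² t_res / (ρ cp) = 1954·(20.2828)²·53.6897 / (964·1825) = 24.5318 K

value=24.53 K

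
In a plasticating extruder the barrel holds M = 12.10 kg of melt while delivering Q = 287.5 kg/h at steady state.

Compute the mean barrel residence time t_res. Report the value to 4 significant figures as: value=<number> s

value=151.5 s

Q_s = Q / 3600 = 287.5 / 3600 = 0.0798611 kg/s
t_res = M / Q_s = 12.10 ÷ 0.0798611 = 151.513 s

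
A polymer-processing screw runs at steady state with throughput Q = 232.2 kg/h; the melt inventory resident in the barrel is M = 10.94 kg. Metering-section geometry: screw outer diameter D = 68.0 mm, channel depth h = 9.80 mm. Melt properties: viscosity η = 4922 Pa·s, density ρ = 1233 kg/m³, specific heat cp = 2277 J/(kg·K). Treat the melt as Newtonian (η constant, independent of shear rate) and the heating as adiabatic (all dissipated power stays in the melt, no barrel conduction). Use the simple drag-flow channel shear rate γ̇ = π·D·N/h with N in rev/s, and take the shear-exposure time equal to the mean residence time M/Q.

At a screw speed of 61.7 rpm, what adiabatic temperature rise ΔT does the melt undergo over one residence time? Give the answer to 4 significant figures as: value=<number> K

Throughput in SI: Q_s = 232.2 kg/h ÷ 3600 s/h = 0.0645 kg/s
t_res = M / Q_s = 10.94 ÷ 0.0645 = 169.612 s
D = 68.0 mm = 0.068 m;  h = 9.80 mm = 0.0098 m;  N = 61.7 rpm / 60 = 1.02833 rev/s
γ̇ = π D N / h = (π)(0.068)(1.02833) / 0.0098 = 22.4164 s⁻¹
Adiabatic rise: ΔT = η γ̇² t_res / (ρ cp) = 4922·(22.4164)²·169.612 / (1233·2277) = 149.419 K

value=149.4 K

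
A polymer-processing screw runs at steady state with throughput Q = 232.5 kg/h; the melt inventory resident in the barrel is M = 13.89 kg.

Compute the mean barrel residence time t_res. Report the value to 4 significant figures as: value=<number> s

value=215.1 s

Q_s = Q / 3600 = 232.5 / 3600 = 0.0645833 kg/s
t_res = M / Q_s = 13.89 / 0.0645833 = 215.071 s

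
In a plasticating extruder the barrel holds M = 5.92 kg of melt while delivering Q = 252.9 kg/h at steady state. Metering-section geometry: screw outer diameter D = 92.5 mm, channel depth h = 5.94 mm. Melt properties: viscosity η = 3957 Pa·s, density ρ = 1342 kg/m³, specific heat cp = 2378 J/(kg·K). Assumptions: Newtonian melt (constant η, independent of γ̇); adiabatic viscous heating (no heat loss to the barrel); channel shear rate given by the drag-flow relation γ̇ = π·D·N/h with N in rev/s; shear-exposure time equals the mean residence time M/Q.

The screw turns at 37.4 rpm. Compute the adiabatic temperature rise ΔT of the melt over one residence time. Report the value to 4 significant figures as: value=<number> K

Convert throughput: Q = 252.9 kg/h = 252.9/3600 = 0.07025 kg/s
t_res = M / Q_s = 5.92 / 0.07025 = 84.2705 s
D = 92.5 mm = 0.0925 m;  h = 5.94 mm = 0.00594 m;  N = 37.4 rpm / 60 = 0.623333 rev/s
Shear rate: γ̇ = πDN/h = π·0.0925·0.623333/0.00594 = 30.4948 s⁻¹
Adiabatic rise: ΔT = η γ̇² t_res / (ρ cp) = 3957·(30.4948)²·84.2705 / (1342·2378) = 97.1691 K

value=97.17 K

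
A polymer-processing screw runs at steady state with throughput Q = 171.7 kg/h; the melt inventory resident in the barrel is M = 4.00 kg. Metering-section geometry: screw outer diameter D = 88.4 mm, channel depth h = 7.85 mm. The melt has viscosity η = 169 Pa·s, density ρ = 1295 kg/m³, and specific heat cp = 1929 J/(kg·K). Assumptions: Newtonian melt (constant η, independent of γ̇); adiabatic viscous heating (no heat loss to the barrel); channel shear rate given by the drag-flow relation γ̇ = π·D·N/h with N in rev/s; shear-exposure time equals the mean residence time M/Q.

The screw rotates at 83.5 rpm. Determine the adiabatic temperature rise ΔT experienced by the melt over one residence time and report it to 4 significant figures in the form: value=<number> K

value=13.75 K

Convert throughput: Q = 171.7 kg/h = 171.7/3600 = 0.0476944 kg/s
t_res = M / Q_s = 4.00 ÷ 0.0476944 = 83.8672 s
Convert to SI: D = 0.0884 m, h = 0.00785 m, N = 83.5/60 = 1.39167 rev/s
γ̇ = π·D·N / h = π · 0.0884 · 1.39167 / 0.00785 = 49.2343 s⁻¹
ΔT = η·γ̇²·t_res/(ρ·cp) = [169 × 49.2343² × 83.8672] / [1295 × 1929] = 13.7535 K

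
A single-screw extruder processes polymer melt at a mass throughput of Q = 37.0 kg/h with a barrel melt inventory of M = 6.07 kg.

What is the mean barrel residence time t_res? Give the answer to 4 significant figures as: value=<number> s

value=590.6 s

Q_s = Q / 3600 = 37.0 / 3600 = 0.0102778 kg/s
Mean residence time: t_res = M/Q_s = 6.07 kg / 0.0102778 kg/s = 590.595 s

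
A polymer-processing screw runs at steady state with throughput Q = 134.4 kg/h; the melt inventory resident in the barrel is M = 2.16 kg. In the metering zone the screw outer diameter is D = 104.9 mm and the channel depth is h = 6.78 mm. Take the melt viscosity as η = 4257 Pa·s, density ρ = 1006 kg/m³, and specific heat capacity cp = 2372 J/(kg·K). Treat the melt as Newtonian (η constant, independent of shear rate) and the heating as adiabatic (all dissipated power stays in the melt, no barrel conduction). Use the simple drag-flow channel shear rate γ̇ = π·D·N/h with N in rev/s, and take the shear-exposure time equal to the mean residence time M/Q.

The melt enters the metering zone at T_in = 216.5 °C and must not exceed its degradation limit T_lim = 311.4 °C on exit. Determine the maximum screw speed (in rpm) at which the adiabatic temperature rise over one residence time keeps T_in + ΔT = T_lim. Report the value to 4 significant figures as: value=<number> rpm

Throughput in SI: Q_s = 134.4 kg/h ÷ 3600 s/h = 0.0373333 kg/s
t_res = M / Q_s = 2.16 / 0.0373333 = 57.8571 s
D = 104.9 mm = 0.1049 m;  h = 6.78 mm = 0.00678 m
ΔT_a = T_lim − T_in = 311.4 − 216.5 = 94.9 K
Invert ΔT = ηγ̇²t_res/(ρcp) for γ̇: γ̇_max² = ΔT_a ρ cp / (η t_res) = 94.9·1006·2372 / (4257·57.8571) = 919.429 s⁻²
γ̇_max = √919.429 = 30.3221 s⁻¹
N_max = γ̇_max h / (πD) = 30.3221·0.00678/(π·0.1049) = 0.623826 rev/s → ×60 = 37.4296 rpm

value=37.43 rpm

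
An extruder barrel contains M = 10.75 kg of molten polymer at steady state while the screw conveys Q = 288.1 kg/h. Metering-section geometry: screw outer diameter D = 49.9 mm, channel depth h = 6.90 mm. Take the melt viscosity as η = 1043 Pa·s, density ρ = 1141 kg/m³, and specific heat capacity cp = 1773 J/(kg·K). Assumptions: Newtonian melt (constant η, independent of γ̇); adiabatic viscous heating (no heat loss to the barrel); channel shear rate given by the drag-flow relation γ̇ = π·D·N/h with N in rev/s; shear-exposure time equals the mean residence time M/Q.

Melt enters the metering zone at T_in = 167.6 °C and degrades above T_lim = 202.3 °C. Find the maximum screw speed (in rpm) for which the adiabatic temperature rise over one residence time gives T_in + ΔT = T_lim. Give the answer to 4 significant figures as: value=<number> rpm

Throughput in SI: Q_s = 288.1 kg/h ÷ 3600 s/h = 0.0800278 kg/s
t_res = M / Q_s = 10.75 ÷ 0.0800278 = 134.328 s
Geometry in SI: D = 49.9 mm → 0.0499 m, h = 6.90 mm → 0.0069 m
ΔT_a = T_lim − T_in = 202.3 − 167.6 = 34.7 K
γ̇_max² = ΔT_a·ρ·cp / (η·t_res) = [34.7 × 1141 × 1773] / [1043 × 134.328] = 501.039 s⁻²
γ̇_max = √501.039 = 22.3839 s⁻¹
Solve γ̇ = πDN/h for N: N_max = γ̇_max·h/(π·D) = 22.3839 × 0.0069 / (π × 0.0499) = 0.985223 rev/s = 59.1134 rpm

value=59.11 rpm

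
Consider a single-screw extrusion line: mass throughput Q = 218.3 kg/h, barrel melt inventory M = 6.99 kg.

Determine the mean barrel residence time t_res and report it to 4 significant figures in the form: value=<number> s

value=115.3 s

Q_s = Q / 3600 = 218.3 / 3600 = 0.0606389 kg/s
t_res = M / Q_s = 6.99 / 0.0606389 = 115.273 s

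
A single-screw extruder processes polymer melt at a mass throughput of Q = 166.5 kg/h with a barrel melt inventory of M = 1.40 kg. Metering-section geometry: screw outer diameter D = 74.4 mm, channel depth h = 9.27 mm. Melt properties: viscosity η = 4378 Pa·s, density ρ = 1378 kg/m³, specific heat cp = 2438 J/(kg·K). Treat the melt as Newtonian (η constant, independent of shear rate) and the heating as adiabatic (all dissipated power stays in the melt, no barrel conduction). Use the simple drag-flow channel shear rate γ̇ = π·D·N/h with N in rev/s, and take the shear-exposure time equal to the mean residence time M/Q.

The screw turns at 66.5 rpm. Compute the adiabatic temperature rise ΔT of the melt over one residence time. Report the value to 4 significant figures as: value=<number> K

Convert throughput: Q = 166.5 kg/h = 166.5/3600 = 0.04625 kg/s
t_res = M / Q_s = 1.40 / 0.04625 = 30.2703 s
Geometry in metres: D = 74.4 mm → 0.0744 m, h = 9.27 mm → 0.00927 m; screw speed N = 66.5 rpm = 1.10833 rev/s
γ̇ = π·D·N / h = π · 0.0744 · 1.10833 / 0.00927 = 27.9456 s⁻¹
ΔT = η·γ̇²·t_res/(ρ·cp) = [4378 × 27.9456² × 30.2703] / [1378 × 2438] = 30.8061 K

value=30.81 K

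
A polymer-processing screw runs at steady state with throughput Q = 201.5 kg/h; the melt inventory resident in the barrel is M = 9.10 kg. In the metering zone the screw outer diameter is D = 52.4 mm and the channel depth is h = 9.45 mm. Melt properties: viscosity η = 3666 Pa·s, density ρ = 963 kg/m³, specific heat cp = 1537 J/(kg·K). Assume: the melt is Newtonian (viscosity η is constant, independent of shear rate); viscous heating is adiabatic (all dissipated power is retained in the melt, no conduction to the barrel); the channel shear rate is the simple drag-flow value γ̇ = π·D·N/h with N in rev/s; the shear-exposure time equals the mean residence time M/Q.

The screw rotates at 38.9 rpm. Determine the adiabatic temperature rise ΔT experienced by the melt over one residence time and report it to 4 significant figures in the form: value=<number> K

Convert throughput: Q = 201.5 kg/h = 201.5/3600 = 0.0559722 kg/s
t_res = M / Q_s = 9.10 ÷ 0.0559722 = 162.581 s
Convert to SI: D = 0.0524 m, h = 0.00945 m, N = 38.9/60 = 0.648333 rev/s
γ̇ = π D N / h = (π)(0.0524)(0.648333) / 0.00945 = 11.294 s⁻¹
ΔT = η·γ̇²·t_res / (ρ·cp) = 3666 · (11.294)² · 162.581 / (963 · 1537) = 51.3637 K

value=51.36 K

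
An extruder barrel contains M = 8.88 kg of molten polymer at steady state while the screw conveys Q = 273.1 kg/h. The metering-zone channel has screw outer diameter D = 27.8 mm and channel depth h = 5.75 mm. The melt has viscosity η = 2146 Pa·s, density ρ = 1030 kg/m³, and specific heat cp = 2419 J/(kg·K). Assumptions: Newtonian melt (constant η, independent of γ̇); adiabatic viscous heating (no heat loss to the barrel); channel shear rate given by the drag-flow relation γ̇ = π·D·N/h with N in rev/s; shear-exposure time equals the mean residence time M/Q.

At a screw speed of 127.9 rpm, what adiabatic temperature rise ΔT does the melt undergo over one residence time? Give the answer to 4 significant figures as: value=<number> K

value=105.7 K

Convert throughput: Q = 273.1 kg/h = 273.1/3600 = 0.0758611 kg/s
t_res = M / Q_s = 8.88 ÷ 0.0758611 = 117.056 s
Geometry in metres: D = 27.8 mm → 0.0278 m, h = 5.75 mm → 0.00575 m; screw speed N = 127.9 rpm = 2.13167 rev/s
γ̇ = π D N / h = (π)(0.0278)(2.13167) / 0.00575 = 32.3777 s⁻¹
Adiabatic rise: ΔT = η γ̇² t_res / (ρ cp) = 2146·(32.3777)²·117.056 / (1030·2419) = 105.692 K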